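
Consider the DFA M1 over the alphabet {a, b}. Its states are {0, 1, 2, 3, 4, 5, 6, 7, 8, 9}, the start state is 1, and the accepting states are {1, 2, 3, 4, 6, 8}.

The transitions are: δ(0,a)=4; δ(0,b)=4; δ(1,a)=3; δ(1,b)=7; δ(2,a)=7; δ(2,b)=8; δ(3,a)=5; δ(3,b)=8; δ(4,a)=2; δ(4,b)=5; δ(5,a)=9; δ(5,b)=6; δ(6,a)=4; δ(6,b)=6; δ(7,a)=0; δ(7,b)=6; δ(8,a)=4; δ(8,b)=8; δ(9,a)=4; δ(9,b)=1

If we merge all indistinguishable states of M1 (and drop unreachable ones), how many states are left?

5

Every state is reachable, so we keep all 10.
Initial partition by acceptance: {1,2,3,4,6,8} | {0,5,7,9}.
On input a, block {1,2,3,4,6,8} splits into {1,4,6,8} and {2,3}.
Refine {1,4,6,8} on symbol a: members go to different blocks, giving {1,4} and {6,8}.
On input a, block {0,5,7,9} splits into {0,9} and {5,7}.
Stable partition: {1,4} | {0,9} | {2,3} | {6,8} | {5,7} — 5 equivalence classes.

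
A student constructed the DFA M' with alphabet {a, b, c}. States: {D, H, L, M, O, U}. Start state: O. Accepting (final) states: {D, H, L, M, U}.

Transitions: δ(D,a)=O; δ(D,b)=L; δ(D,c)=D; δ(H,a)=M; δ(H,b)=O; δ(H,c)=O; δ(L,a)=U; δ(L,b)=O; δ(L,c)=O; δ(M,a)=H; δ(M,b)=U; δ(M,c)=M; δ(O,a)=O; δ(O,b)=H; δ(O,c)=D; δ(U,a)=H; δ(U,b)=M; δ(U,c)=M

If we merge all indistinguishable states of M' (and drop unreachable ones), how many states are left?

Every state is reachable, so we keep all 6.
Initial partition by acceptance: {D,H,L,M,U} | {O}.
On input a, block {D,H,L,M,U} splits into {H,L,M,U} and {D}.
Split {H,L,M,U} by δ(·,b) → {H,L} and {M,U}.
Stable partition: {H,L} | {O} | {D} | {M,U} — 4 equivalence classes.

4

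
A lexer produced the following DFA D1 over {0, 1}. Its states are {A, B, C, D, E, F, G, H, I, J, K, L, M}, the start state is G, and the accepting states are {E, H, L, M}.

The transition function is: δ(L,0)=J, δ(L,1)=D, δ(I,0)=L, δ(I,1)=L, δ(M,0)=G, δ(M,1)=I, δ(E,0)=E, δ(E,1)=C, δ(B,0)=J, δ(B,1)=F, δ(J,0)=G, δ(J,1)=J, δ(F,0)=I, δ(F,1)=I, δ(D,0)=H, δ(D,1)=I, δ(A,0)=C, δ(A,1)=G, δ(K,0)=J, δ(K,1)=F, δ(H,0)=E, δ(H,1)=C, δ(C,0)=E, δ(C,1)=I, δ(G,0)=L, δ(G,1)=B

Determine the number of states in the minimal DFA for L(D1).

First remove the unreachable states {A,K,M}; 10 states remain.
Initial partition by acceptance: {E,H,L} | {B,C,D,F,G,I,J}.
Refine {E,H,L} on symbol 0: members go to different blocks, giving {E,H} and {L}.
Refine {B,C,D,F,G,I,J} on symbol 0: members go to different blocks, giving {B,F,J} and {C,D} and {G,I}.
Refine {B,F,J} on symbol 0: members go to different blocks, giving {F,J} and {B}.
Split {F,J} by δ(·,1) → {F} and {J}.
Split {G,I} by δ(·,1) → {G} and {I}.
The partition is now stable with 8 blocks: {E,H} | {F} | {L} | {C,D} | {G} | {B} | {J} | {I}.

8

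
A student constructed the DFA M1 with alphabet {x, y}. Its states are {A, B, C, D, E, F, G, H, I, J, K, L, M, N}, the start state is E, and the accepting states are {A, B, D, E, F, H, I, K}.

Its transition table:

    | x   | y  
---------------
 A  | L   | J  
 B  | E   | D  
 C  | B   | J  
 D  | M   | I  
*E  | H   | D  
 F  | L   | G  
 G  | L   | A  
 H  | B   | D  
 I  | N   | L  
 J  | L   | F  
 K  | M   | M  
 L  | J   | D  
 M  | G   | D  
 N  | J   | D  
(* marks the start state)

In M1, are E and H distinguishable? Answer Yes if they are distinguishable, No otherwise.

No

Reachable states from the start: {A,B,D,E,F,G,H,I,J,L,M,N}. Unreachable: {C,K} — drop them.
Initial partition by acceptance: {A,B,D,E,F,H,I} | {G,J,L,M,N}.
On input x, block {A,B,D,E,F,H,I} splits into {A,D,F,I} and {B,E,H}.
Refine {A,D,F,I} on symbol y: members go to different blocks, giving {A,F,I} and {D}.
On input y, block {G,J,L,M,N} splits into {L,M,N} and {G,J}.
On input y, block {A,F,I} splits into {A,F} and {I}.
No further refinement is possible. Final partition (6 blocks): {A,F} | {L,M,N} | {B,E,H} | {D} | {G,J} | {I}.
E and H lie in the same block of the stable partition, so they are equivalent — no string distinguishes them.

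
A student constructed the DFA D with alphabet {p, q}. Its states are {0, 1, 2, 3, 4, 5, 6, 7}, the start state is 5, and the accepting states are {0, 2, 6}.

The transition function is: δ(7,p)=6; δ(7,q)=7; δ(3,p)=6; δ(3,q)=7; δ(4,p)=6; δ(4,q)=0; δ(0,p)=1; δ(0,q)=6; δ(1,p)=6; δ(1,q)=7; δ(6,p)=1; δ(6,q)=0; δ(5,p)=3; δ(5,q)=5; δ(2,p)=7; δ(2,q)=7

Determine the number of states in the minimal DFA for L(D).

States {2,4} cannot be reached from the start state, so discard them.
Initial partition by acceptance: {0,6} | {1,3,5,7}.
On input p, block {1,3,5,7} splits into {1,3,7} and {5}.
Stable partition: {0,6} | {1,3,7} | {5} — 3 equivalence classes.

3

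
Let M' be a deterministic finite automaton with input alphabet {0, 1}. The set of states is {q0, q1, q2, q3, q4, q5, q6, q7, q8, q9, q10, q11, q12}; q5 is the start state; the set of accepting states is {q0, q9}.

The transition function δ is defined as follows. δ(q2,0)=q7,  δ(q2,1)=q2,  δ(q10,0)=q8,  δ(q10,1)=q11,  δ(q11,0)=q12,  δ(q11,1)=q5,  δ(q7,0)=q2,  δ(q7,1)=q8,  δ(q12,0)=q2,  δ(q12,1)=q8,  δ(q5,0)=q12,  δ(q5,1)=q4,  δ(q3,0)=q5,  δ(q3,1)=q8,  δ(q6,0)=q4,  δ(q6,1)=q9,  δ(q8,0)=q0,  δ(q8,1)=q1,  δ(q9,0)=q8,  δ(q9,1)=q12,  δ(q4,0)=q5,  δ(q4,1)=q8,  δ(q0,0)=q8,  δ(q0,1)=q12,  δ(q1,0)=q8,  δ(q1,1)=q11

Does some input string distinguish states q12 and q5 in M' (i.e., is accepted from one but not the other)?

Yes

Reachable states from the start: {q0,q1,q2,q4,q5,q7,q8,q11,q12}. Unreachable: {q3,q6,q9,q10} — drop them.
Start with accepting vs non-accepting: {q0} | {q1,q2,q4,q5,q7,q8,q11,q12}.
On input 0, block {q1,q2,q4,q5,q7,q8,q11,q12} splits into {q1,q2,q4,q5,q7,q11,q12} and {q8}.
On input 0, block {q1,q2,q4,q5,q7,q11,q12} splits into {q2,q4,q5,q7,q11,q12} and {q1}.
Refine {q2,q4,q5,q7,q11,q12} on symbol 1: members go to different blocks, giving {q2,q5,q11} and {q4,q7,q12}.
On input 1, block {q2,q5,q11} splits into {q2,q11} and {q5}.
Refine {q2,q11} on symbol 1: members go to different blocks, giving {q2} and {q11}.
On input 0, block {q4,q7,q12} splits into {q7,q12} and {q4}.
The partition is now stable with 8 blocks: {q0} | {q2} | {q8} | {q1} | {q7,q12} | {q5} | {q11} | {q4}.
q12 and q5 end up in different blocks, so they are distinguishable. For instance, the string '10' is accepted from only q12.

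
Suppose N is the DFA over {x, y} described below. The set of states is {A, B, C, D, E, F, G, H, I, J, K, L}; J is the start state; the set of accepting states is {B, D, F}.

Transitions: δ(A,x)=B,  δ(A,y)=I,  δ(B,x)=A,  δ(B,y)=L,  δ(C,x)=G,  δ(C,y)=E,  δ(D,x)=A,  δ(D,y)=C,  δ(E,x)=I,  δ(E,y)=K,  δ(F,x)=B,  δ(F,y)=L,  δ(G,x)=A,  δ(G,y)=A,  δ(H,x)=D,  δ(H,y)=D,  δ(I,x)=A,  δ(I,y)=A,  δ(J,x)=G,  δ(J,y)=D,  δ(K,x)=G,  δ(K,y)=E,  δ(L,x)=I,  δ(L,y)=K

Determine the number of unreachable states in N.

BFS from J reaches {A, B, C, D, E, G, I, J, K, L}; the 2 state(s) F, H are never visited.

2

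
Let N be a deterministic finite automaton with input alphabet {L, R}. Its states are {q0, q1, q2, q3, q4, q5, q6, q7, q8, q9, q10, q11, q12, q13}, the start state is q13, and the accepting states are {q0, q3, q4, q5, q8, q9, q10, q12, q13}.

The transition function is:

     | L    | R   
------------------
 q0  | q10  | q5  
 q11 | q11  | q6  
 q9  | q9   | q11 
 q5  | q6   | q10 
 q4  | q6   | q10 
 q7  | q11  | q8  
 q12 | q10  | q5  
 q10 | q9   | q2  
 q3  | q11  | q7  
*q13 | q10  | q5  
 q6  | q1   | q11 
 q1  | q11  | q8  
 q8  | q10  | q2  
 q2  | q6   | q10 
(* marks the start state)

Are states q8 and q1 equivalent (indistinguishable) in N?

No

Reachable states from the start: {q1,q2,q5,q6,q8,q9,q10,q11,q13}. Unreachable: {q0,q3,q4,q7,q12} — drop them.
Initial partition by acceptance: {q5,q8,q9,q10,q13} | {q1,q2,q6,q11}.
Split {q5,q8,q9,q10,q13} by δ(·,L) → {q8,q9,q10,q13} and {q5}.
Refine {q8,q9,q10,q13} on symbol R: members go to different blocks, giving {q8,q9,q10} and {q13}.
On input R, block {q1,q2,q6,q11} splits into {q1,q2} and {q6,q11}.
On input R, block {q8,q9,q10} splits into {q8,q10} and {q9}.
Split {q8,q10} by δ(·,L) → {q8} and {q10}.
Split {q1,q2} by δ(·,R) → {q1} and {q2}.
Split {q6,q11} by δ(·,L) → {q6} and {q11}.
No further refinement is possible. Final partition (9 blocks): {q8} | {q1} | {q5} | {q13} | {q6} | {q9} | {q10} | {q2} | {q11}.
q8 and q1 end up in different blocks, so they are distinguishable. For instance, the string 'ε' is accepted from only q8.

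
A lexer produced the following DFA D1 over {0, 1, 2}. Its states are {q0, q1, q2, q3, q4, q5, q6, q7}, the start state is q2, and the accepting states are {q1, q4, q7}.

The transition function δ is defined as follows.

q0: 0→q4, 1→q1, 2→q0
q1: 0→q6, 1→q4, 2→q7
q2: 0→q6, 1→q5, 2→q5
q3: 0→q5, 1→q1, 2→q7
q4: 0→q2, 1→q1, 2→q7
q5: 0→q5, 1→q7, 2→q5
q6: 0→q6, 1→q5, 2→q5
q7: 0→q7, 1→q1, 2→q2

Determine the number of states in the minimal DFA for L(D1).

4

First remove the unreachable states {q0,q3}; 6 states remain.
Initial partition by acceptance: {q1,q4,q7} | {q2,q5,q6}.
On input 0, block {q1,q4,q7} splits into {q1,q4} and {q7}.
Refine {q2,q5,q6} on symbol 1: members go to different blocks, giving {q2,q6} and {q5}.
The partition is now stable with 4 blocks: {q1,q4} | {q2,q6} | {q7} | {q5}.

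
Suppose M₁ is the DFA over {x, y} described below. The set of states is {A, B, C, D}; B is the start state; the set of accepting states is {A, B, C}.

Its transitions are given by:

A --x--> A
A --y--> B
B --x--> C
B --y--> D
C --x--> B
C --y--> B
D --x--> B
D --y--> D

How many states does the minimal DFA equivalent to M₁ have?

Reachable states from the start: {B,C,D}. Unreachable: {A} — drop them.
P0 = {B,C} | {D}.
Split {B,C} by δ(·,y) → {B} and {C}.
Stable partition: {B} | {D} | {C} — 3 equivalence classes.

3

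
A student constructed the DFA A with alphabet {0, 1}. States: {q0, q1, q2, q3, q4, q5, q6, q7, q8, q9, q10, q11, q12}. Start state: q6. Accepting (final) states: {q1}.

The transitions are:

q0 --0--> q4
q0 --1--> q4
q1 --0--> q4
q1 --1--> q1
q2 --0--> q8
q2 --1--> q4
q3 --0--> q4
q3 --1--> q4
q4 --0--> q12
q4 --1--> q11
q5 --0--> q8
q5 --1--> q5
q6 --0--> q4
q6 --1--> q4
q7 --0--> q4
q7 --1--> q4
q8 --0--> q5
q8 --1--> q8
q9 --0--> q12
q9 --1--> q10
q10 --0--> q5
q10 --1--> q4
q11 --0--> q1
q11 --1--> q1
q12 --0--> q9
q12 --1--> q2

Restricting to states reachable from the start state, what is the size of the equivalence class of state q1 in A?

States {q0,q3,q7} cannot be reached from the start state, so discard them.
Initial partition by acceptance: {q1} | {q2,q4,q5,q6,q8,q9,q10,q11,q12}.
Refine {q2,q4,q5,q6,q8,q9,q10,q11,q12} on symbol 0: members go to different blocks, giving {q2,q4,q5,q6,q8,q9,q10,q12} and {q11}.
Refine {q2,q4,q5,q6,q8,q9,q10,q12} on symbol 1: members go to different blocks, giving {q2,q5,q6,q8,q9,q10,q12} and {q4}.
Split {q2,q5,q6,q8,q9,q10,q12} by δ(·,0) → {q2,q5,q8,q9,q10,q12} and {q6}.
On input 1, block {q2,q5,q8,q9,q10,q12} splits into {q5,q8,q9,q12} and {q2,q10}.
Refine {q5,q8,q9,q12} on symbol 1: members go to different blocks, giving {q5,q8} and {q9,q12}.
No further refinement is possible. Final partition (7 blocks): {q1} | {q5,q8} | {q11} | {q4} | {q6} | {q2,q10} | {q9,q12}.
The equivalence class containing q1 is {q1}, of size 1.

1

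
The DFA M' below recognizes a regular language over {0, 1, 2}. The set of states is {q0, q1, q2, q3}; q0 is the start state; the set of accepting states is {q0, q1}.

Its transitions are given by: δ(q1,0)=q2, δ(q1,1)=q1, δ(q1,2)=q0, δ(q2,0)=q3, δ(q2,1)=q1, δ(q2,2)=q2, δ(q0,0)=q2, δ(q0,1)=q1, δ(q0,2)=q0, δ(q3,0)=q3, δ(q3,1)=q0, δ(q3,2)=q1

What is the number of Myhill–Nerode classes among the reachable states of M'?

P0 = {q0,q1} | {q2,q3}.
Split {q2,q3} by δ(·,2) → {q2} and {q3}.
The partition is now stable with 3 blocks: {q0,q1} | {q2} | {q3}.

3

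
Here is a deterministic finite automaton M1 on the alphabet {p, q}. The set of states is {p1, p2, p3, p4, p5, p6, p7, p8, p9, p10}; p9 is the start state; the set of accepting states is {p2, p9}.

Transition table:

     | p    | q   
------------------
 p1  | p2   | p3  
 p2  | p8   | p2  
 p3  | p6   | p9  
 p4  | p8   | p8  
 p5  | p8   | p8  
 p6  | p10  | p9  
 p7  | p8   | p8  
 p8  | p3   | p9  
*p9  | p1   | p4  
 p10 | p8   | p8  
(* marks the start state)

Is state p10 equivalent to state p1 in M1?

No

States {p5,p7} cannot be reached from the start state, so discard them.
Start with accepting vs non-accepting: {p2,p9} | {p1,p3,p4,p6,p8,p10}.
Split {p2,p9} by δ(·,q) → {p2} and {p9}.
On input p, block {p1,p3,p4,p6,p8,p10} splits into {p3,p4,p6,p8,p10} and {p1}.
Refine {p3,p4,p6,p8,p10} on symbol q: members go to different blocks, giving {p3,p6,p8} and {p4,p10}.
Refine {p3,p6,p8} on symbol p: members go to different blocks, giving {p3,p8} and {p6}.
On input p, block {p3,p8} splits into {p3} and {p8}.
Stable partition: {p2} | {p3} | {p9} | {p1} | {p4,p10} | {p6} | {p8} — 7 equivalence classes.
p10 and p1 end up in different blocks, so they are distinguishable. For instance, the string 'p' is accepted from only p1.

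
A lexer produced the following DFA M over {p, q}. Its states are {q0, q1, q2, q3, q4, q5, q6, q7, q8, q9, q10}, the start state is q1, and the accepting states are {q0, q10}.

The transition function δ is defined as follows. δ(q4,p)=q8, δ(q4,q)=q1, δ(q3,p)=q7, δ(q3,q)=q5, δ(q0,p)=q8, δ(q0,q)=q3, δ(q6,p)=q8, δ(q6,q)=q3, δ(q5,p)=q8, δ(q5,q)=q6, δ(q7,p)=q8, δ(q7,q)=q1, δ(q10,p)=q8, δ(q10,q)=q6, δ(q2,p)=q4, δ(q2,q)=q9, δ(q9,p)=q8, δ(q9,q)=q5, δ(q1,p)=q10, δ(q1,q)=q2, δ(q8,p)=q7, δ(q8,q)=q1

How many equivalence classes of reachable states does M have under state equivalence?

4

States {q0} cannot be reached from the start state, so discard them.
Start with accepting vs non-accepting: {q10} | {q1,q2,q3,q4,q5,q6,q7,q8,q9}.
Refine {q1,q2,q3,q4,q5,q6,q7,q8,q9} on symbol p: members go to different blocks, giving {q2,q3,q4,q5,q6,q7,q8,q9} and {q1}.
Refine {q2,q3,q4,q5,q6,q7,q8,q9} on symbol q: members go to different blocks, giving {q2,q3,q5,q6,q9} and {q4,q7,q8}.
Stable partition: {q10} | {q2,q3,q5,q6,q9} | {q1} | {q4,q7,q8} — 4 equivalence classes.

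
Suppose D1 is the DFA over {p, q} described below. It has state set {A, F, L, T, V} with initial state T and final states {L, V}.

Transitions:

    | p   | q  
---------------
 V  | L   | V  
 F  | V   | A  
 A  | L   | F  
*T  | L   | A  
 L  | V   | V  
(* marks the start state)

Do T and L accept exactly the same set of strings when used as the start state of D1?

No

Every state is reachable, so we keep all 5.
Start with accepting vs non-accepting: {L,V} | {A,F,T}.
Stable partition: {L,V} | {A,F,T} — 2 equivalence classes.
T and L end up in different blocks, so they are distinguishable. For instance, the string 'ε' is accepted from only L.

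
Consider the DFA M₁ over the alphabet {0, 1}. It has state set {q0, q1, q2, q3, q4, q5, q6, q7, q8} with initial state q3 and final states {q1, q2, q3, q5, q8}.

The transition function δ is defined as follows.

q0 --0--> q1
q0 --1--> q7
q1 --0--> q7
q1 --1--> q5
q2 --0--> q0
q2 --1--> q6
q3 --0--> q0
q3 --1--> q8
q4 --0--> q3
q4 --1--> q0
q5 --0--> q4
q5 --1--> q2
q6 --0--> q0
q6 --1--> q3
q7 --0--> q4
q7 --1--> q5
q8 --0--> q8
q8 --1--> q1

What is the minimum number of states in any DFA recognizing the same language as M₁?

9

P0 = {q1,q2,q3,q5,q8} | {q0,q4,q6,q7}.
Refine {q1,q2,q3,q5,q8} on symbol 0: members go to different blocks, giving {q1,q2,q3,q5} and {q8}.
Refine {q1,q2,q3,q5} on symbol 1: members go to different blocks, giving {q1,q5} and {q2} and {q3}.
Refine {q1,q5} on symbol 1: members go to different blocks, giving {q1} and {q5}.
On input 0, block {q0,q4,q6,q7} splits into {q6,q7} and {q0} and {q4}.
Refine {q6,q7} on symbol 0: members go to different blocks, giving {q6} and {q7}.
Stable partition: {q1} | {q6} | {q8} | {q2} | {q3} | {q5} | {q0} | {q4} | {q7} — 9 equivalence classes.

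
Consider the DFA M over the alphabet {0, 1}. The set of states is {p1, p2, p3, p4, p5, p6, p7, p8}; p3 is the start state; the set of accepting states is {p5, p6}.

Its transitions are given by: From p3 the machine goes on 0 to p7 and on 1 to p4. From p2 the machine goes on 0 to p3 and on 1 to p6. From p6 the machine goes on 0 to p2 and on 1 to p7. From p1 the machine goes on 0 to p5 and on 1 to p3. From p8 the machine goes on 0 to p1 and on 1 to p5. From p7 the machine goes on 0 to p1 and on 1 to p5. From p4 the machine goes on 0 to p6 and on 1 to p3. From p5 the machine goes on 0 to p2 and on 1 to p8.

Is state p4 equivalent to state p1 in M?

Every state is reachable, so we keep all 8.
Initial partition by acceptance: {p5,p6} | {p1,p2,p3,p4,p7,p8}.
Split {p1,p2,p3,p4,p7,p8} by δ(·,0) → {p2,p3,p7,p8} and {p1,p4}.
Split {p2,p3,p7,p8} by δ(·,0) → {p2,p3} and {p7,p8}.
Split {p2,p3} by δ(·,0) → {p2} and {p3}.
The partition is now stable with 5 blocks: {p5,p6} | {p2} | {p1,p4} | {p7,p8} | {p3}.
p4 and p1 lie in the same block of the stable partition, so they are equivalent — no string distinguishes them.

Yes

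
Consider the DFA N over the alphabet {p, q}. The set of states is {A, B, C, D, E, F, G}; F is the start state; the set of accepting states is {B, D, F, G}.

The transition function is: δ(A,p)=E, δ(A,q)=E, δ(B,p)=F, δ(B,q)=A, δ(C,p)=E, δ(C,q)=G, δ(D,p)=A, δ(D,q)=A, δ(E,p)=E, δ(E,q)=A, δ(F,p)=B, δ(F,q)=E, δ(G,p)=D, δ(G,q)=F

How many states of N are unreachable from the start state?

BFS from F reaches {A, B, E, F}; the 3 state(s) C, D, G are never visited.

3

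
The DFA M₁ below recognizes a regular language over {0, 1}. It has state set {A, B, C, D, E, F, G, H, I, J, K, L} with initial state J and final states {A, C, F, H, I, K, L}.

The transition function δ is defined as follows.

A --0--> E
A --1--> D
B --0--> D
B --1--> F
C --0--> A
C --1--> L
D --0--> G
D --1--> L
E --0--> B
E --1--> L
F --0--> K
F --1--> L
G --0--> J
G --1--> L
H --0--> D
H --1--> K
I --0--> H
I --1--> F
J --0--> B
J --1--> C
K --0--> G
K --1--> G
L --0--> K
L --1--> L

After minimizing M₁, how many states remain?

Reachable states from the start: {A,B,C,D,E,F,G,J,K,L}. Unreachable: {H,I} — drop them.
Start with accepting vs non-accepting: {A,C,F,K,L} | {B,D,E,G,J}.
On input 0, block {A,C,F,K,L} splits into {C,F,L} and {A,K}.
The partition is now stable with 3 blocks: {C,F,L} | {B,D,E,G,J} | {A,K}.

3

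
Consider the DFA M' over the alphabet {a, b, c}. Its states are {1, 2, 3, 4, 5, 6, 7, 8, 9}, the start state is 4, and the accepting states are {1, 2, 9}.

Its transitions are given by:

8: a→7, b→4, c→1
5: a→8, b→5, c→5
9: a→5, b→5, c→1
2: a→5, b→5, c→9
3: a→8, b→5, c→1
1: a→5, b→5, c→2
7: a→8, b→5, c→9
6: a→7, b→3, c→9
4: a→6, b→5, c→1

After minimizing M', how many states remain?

Start with accepting vs non-accepting: {1,2,9} | {3,4,5,6,7,8}.
On input c, block {3,4,5,6,7,8} splits into {3,4,6,7,8} and {5}.
Split {3,4,6,7,8} by δ(·,b) → {3,4,7} and {6,8}.
The partition is now stable with 4 blocks: {1,2,9} | {3,4,7} | {5} | {6,8}.

4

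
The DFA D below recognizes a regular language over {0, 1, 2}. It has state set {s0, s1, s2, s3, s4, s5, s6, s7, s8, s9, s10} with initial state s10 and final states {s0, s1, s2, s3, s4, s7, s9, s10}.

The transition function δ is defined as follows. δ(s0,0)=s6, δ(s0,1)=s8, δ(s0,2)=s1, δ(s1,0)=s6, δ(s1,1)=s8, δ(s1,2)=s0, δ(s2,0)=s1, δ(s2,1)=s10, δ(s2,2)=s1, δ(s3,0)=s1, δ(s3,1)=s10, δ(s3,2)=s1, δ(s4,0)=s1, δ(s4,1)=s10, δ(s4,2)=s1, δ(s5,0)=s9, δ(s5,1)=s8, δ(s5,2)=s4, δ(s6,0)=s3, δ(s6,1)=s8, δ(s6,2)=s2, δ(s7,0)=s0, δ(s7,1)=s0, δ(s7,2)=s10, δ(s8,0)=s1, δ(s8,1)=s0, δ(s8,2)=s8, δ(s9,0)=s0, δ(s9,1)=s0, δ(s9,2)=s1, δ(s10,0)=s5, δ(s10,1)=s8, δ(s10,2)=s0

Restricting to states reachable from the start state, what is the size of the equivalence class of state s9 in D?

First remove the unreachable states {s7}; 10 states remain.
Start with accepting vs non-accepting: {s0,s1,s2,s3,s4,s9,s10} | {s5,s6,s8}.
On input 0, block {s0,s1,s2,s3,s4,s9,s10} splits into {s2,s3,s4,s9} and {s0,s1,s10}.
Split {s5,s6,s8} by δ(·,0) → {s5,s6} and {s8}.
No further refinement is possible. Final partition (4 blocks): {s2,s3,s4,s9} | {s5,s6} | {s0,s1,s10} | {s8}.
State s9 belongs to the block {s2,s3,s4,s9}, which has 4 states.

4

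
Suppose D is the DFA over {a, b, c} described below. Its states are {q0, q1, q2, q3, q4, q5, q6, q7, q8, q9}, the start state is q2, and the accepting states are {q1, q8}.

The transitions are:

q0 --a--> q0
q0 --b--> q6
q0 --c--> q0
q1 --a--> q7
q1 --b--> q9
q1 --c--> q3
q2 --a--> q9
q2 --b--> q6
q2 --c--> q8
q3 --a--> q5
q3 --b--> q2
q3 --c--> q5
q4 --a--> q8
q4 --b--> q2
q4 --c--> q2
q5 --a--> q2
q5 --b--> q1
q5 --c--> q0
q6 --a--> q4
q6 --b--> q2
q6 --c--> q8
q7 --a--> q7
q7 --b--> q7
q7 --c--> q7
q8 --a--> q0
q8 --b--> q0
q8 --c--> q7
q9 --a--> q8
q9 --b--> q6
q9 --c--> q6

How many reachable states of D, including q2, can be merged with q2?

States {q1,q3,q5} cannot be reached from the start state, so discard them.
Initial partition by acceptance: {q8} | {q0,q2,q4,q6,q7,q9}.
On input a, block {q0,q2,q4,q6,q7,q9} splits into {q0,q2,q6,q7} and {q4,q9}.
Split {q0,q2,q6,q7} by δ(·,a) → {q0,q7} and {q2,q6}.
Refine {q0,q7} on symbol b: members go to different blocks, giving {q0} and {q7}.
The partition is now stable with 5 blocks: {q8} | {q0} | {q4,q9} | {q2,q6} | {q7}.
State q2 belongs to the block {q2,q6}, which has 2 states.

2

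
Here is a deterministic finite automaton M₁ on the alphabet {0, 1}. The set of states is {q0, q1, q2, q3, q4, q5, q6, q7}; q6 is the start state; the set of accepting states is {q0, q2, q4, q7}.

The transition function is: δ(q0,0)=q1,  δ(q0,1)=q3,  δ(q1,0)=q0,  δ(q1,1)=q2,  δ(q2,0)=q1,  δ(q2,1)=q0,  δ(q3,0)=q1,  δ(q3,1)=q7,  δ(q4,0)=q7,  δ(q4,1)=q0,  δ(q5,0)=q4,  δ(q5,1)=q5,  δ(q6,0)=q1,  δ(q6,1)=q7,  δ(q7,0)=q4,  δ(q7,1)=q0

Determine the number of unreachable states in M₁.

Starting at q6 and following transitions, the reachable set is {q0, q1, q2, q3, q4, q6, q7}. That leaves q5 unreachable — 1 in total.

1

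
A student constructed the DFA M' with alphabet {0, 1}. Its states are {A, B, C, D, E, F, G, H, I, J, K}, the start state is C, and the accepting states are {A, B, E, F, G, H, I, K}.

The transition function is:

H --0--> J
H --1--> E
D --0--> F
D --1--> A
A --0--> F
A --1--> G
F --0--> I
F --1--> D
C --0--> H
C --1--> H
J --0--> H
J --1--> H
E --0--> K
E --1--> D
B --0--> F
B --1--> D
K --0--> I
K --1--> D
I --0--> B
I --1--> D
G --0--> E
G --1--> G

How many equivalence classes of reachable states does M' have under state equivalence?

All states are reachable from the start state.
Initial partition by acceptance: {A,B,E,F,G,H,I,K} | {C,D,J}.
Refine {A,B,E,F,G,H,I,K} on symbol 0: members go to different blocks, giving {A,B,E,F,G,I,K} and {H}.
Split {A,B,E,F,G,I,K} by δ(·,1) → {B,E,F,I,K} and {A,G}.
On input 0, block {C,D,J} splits into {C,J} and {D}.
No further refinement is possible. Final partition (5 blocks): {B,E,F,I,K} | {C,J} | {H} | {A,G} | {D}.

5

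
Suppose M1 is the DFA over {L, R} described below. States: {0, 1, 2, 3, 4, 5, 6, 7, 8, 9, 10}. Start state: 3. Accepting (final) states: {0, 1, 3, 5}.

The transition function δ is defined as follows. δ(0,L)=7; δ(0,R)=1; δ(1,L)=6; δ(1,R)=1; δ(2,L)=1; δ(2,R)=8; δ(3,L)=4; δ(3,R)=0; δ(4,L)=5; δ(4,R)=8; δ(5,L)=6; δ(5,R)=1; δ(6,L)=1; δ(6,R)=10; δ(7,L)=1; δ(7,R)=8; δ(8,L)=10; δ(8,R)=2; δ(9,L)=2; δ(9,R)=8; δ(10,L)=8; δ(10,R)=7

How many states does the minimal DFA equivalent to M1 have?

3

First remove the unreachable states {9}; 10 states remain.
Start with accepting vs non-accepting: {0,1,3,5} | {2,4,6,7,8,10}.
Refine {2,4,6,7,8,10} on symbol L: members go to different blocks, giving {2,4,6,7} and {8,10}.
Stable partition: {0,1,3,5} | {2,4,6,7} | {8,10} — 3 equivalence classes.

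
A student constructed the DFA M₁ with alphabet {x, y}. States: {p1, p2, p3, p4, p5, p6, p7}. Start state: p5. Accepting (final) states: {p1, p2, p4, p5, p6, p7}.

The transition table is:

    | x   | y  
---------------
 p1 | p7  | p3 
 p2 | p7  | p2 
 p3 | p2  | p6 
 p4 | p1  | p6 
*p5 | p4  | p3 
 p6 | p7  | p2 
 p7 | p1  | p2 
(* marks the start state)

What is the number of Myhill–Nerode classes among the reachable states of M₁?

Initial partition by acceptance: {p1,p2,p4,p5,p6,p7} | {p3}.
Split {p1,p2,p4,p5,p6,p7} by δ(·,y) → {p2,p4,p6,p7} and {p1,p5}.
On input x, block {p2,p4,p6,p7} splits into {p2,p6} and {p4,p7}.
Stable partition: {p2,p6} | {p3} | {p1,p5} | {p4,p7} — 4 equivalence classes.

4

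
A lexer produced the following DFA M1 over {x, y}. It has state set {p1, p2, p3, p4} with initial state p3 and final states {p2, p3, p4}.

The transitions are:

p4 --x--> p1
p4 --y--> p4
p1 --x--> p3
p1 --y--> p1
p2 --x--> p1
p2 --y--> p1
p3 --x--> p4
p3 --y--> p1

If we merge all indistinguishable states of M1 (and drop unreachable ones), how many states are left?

3

First remove the unreachable states {p2}; 3 states remain.
Initial partition by acceptance: {p3,p4} | {p1}.
Split {p3,p4} by δ(·,x) → {p3} and {p4}.
The partition is now stable with 3 blocks: {p3} | {p1} | {p4}.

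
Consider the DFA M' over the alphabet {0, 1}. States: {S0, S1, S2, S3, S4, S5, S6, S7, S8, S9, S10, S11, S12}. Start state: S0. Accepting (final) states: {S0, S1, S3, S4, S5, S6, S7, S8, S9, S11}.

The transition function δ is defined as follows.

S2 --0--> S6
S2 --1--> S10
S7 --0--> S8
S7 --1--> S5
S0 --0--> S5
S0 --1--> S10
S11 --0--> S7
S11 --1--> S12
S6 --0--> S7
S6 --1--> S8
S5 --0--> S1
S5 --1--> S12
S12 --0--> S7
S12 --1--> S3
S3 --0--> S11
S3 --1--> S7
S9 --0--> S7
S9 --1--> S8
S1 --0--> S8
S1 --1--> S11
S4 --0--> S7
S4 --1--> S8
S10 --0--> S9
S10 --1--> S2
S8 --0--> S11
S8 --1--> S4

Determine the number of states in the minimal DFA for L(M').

8

Initial partition by acceptance: {S0,S1,S3,S4,S5,S6,S7,S8,S9,S11} | {S2,S10,S12}.
Refine {S0,S1,S3,S4,S5,S6,S7,S8,S9,S11} on symbol 1: members go to different blocks, giving {S1,S3,S4,S6,S7,S8,S9} and {S0,S5,S11}.
Refine {S1,S3,S4,S6,S7,S8,S9} on symbol 0: members go to different blocks, giving {S1,S4,S6,S7,S9} and {S3,S8}.
Refine {S1,S4,S6,S7,S9} on symbol 0: members go to different blocks, giving {S4,S6,S9} and {S1,S7}.
Refine {S2,S10,S12} on symbol 0: members go to different blocks, giving {S2,S10} and {S12}.
On input 0, block {S0,S5,S11} splits into {S5,S11} and {S0}.
On input 1, block {S3,S8} splits into {S3} and {S8}.
Stable partition: {S4,S6,S9} | {S2,S10} | {S5,S11} | {S3} | {S1,S7} | {S12} | {S0} | {S8} — 8 equivalence classes.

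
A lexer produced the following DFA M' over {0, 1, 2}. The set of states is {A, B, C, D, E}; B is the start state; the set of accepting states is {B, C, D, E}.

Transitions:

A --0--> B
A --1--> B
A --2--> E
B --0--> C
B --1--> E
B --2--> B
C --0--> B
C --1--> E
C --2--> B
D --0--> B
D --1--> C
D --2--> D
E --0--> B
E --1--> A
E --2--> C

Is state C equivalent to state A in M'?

States {D} cannot be reached from the start state, so discard them.
Initial partition by acceptance: {B,C,E} | {A}.
Refine {B,C,E} on symbol 1: members go to different blocks, giving {B,C} and {E}.
The partition is now stable with 3 blocks: {B,C} | {A} | {E}.
C and A end up in different blocks, so they are distinguishable. For instance, the string 'ε' is accepted from only C.

No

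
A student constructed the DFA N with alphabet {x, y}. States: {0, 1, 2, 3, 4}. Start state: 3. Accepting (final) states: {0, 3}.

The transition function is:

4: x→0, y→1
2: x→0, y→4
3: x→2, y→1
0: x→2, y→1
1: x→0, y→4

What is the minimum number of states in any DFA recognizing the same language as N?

Start with accepting vs non-accepting: {0,3} | {1,2,4}.
Stable partition: {0,3} | {1,2,4} — 2 equivalence classes.

2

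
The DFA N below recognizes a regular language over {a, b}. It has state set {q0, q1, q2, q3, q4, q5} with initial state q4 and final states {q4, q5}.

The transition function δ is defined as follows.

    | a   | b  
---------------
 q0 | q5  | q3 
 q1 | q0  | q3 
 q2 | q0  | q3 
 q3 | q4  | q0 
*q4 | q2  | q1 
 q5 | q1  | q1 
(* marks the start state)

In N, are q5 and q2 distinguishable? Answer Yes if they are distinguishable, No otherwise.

Yes

Initial partition by acceptance: {q4,q5} | {q0,q1,q2,q3}.
Split {q0,q1,q2,q3} by δ(·,a) → {q0,q3} and {q1,q2}.
Stable partition: {q4,q5} | {q0,q3} | {q1,q2} — 3 equivalence classes.
q5 and q2 end up in different blocks, so they are distinguishable. For instance, the string 'ε' is accepted from only q5.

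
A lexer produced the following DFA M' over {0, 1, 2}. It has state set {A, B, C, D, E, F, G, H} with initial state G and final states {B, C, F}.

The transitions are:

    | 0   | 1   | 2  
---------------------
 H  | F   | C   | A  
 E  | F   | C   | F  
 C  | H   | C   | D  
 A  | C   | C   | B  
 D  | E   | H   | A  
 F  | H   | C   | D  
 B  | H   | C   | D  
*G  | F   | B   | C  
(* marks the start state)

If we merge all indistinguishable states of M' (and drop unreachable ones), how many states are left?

Initial partition by acceptance: {B,C,F} | {A,D,E,G,H}.
Refine {A,D,E,G,H} on symbol 0: members go to different blocks, giving {A,E,G,H} and {D}.
Split {A,E,G,H} by δ(·,2) → {A,E,G} and {H}.
No further refinement is possible. Final partition (4 blocks): {B,C,F} | {A,E,G} | {D} | {H}.

4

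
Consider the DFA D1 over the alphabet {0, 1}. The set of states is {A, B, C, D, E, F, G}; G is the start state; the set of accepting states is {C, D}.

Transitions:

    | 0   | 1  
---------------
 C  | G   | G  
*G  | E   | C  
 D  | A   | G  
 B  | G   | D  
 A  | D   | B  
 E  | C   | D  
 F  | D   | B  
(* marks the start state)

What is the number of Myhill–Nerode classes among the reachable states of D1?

6

First remove the unreachable states {F}; 6 states remain.
Start with accepting vs non-accepting: {C,D} | {A,B,E,G}.
On input 0, block {A,B,E,G} splits into {A,E} and {B,G}.
On input 0, block {C,D} splits into {C} and {D}.
On input 0, block {A,E} splits into {A} and {E}.
Split {B,G} by δ(·,0) → {B} and {G}.
The partition is now stable with 6 blocks: {C} | {A} | {B} | {D} | {E} | {G}.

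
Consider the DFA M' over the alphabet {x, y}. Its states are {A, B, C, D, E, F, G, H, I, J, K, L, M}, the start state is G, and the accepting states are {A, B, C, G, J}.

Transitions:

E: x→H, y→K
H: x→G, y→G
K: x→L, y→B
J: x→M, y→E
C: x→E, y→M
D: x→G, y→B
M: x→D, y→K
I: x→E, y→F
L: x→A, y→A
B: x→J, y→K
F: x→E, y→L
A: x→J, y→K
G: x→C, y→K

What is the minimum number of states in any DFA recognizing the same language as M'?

5

First remove the unreachable states {F,I}; 11 states remain.
P0 = {A,B,C,G,J} | {D,E,H,K,L,M}.
On input x, block {A,B,C,G,J} splits into {A,B,G} and {C,J}.
Split {D,E,H,K,L,M} by δ(·,x) → {D,H,L} and {E,K,M}.
Split {E,K,M} by δ(·,y) → {E,M} and {K}.
The partition is now stable with 5 blocks: {A,B,G} | {D,H,L} | {C,J} | {E,M} | {K}.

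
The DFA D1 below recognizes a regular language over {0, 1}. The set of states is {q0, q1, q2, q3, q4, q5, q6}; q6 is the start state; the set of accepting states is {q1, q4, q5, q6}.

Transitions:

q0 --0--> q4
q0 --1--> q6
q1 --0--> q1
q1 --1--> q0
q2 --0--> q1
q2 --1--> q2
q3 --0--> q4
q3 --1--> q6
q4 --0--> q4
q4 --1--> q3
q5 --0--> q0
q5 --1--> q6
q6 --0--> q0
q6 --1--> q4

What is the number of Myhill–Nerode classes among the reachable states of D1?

3

Reachable states from the start: {q0,q3,q4,q6}. Unreachable: {q1,q2,q5} — drop them.
Initial partition by acceptance: {q4,q6} | {q0,q3}.
Refine {q4,q6} on symbol 0: members go to different blocks, giving {q4} and {q6}.
The partition is now stable with 3 blocks: {q4} | {q0,q3} | {q6}.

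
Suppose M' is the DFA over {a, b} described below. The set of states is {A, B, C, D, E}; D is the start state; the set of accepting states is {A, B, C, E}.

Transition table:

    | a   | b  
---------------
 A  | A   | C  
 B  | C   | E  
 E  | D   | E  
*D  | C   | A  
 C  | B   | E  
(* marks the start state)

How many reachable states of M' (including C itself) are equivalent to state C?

2

Initial partition by acceptance: {A,B,C,E} | {D}.
On input a, block {A,B,C,E} splits into {A,B,C} and {E}.
On input b, block {A,B,C} splits into {B,C} and {A}.
The partition is now stable with 4 blocks: {B,C} | {D} | {E} | {A}.
The equivalence class containing C is {B,C}, of size 2.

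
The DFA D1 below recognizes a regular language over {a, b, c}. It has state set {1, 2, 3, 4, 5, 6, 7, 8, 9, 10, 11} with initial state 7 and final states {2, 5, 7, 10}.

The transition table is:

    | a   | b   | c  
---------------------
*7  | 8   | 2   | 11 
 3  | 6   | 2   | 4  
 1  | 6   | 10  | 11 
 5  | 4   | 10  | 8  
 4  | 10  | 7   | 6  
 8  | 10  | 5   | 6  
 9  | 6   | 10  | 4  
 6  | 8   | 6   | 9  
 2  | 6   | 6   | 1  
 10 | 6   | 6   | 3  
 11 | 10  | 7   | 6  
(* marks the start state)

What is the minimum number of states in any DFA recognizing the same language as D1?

Every state is reachable, so we keep all 11.
Start with accepting vs non-accepting: {2,5,7,10} | {1,3,4,6,8,9,11}.
On input b, block {2,5,7,10} splits into {2,10} and {5,7}.
On input a, block {1,3,4,6,8,9,11} splits into {1,3,6,9} and {4,8,11}.
Split {1,3,6,9} by δ(·,a) → {1,3,9} and {6}.
Stable partition: {2,10} | {1,3,9} | {5,7} | {4,8,11} | {6} — 5 equivalence classes.

5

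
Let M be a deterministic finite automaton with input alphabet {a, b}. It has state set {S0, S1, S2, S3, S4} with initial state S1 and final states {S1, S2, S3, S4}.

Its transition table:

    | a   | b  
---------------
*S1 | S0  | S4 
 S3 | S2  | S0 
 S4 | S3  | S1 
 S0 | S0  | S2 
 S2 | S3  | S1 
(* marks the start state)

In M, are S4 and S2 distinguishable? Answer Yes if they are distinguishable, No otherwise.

All states are reachable from the start state.
Start with accepting vs non-accepting: {S1,S2,S3,S4} | {S0}.
Refine {S1,S2,S3,S4} on symbol a: members go to different blocks, giving {S2,S3,S4} and {S1}.
Refine {S2,S3,S4} on symbol b: members go to different blocks, giving {S2,S4} and {S3}.
Stable partition: {S2,S4} | {S0} | {S1} | {S3} — 4 equivalence classes.
S4 and S2 lie in the same block of the stable partition, so they are equivalent — no string distinguishes them.

No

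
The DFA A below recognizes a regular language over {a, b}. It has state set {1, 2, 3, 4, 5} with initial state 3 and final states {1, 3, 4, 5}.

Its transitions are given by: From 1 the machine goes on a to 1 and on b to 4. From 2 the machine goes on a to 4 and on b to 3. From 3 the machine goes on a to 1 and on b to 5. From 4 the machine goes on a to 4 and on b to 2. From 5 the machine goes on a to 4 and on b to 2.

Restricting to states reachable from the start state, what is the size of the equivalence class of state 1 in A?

2

Start with accepting vs non-accepting: {1,3,4,5} | {2}.
On input b, block {1,3,4,5} splits into {1,3} and {4,5}.
The partition is now stable with 3 blocks: {1,3} | {2} | {4,5}.
State 1 belongs to the block {1,3}, which has 2 states.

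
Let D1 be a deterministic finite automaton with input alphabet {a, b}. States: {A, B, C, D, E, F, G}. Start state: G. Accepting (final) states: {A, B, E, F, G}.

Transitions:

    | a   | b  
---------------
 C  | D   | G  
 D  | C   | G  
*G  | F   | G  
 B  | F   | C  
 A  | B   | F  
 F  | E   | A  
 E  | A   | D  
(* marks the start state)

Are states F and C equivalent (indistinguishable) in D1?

No

Start with accepting vs non-accepting: {A,B,E,F,G} | {C,D}.
On input b, block {A,B,E,F,G} splits into {A,F,G} and {B,E}.
Split {A,F,G} by δ(·,a) → {A,F} and {G}.
Stable partition: {A,F} | {C,D} | {B,E} | {G} — 4 equivalence classes.
F and C end up in different blocks, so they are distinguishable. For instance, the string 'ε' is accepted from only F.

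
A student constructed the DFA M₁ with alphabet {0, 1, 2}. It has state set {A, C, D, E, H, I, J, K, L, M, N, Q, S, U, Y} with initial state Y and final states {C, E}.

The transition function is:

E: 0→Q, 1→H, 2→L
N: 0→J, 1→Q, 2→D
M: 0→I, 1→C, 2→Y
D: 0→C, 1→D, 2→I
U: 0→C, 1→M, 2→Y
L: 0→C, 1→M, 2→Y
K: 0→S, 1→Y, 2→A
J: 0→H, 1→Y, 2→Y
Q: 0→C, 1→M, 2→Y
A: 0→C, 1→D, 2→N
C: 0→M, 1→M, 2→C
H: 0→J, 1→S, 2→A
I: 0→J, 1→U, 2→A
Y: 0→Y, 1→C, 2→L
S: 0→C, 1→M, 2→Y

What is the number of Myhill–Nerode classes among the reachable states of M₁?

7

Reachable states from the start: {A,C,D,H,I,J,L,M,N,Q,S,U,Y}. Unreachable: {E,K} — drop them.
P0 = {C} | {A,D,H,I,J,L,M,N,Q,S,U,Y}.
Refine {A,D,H,I,J,L,M,N,Q,S,U,Y} on symbol 0: members go to different blocks, giving {A,D,L,Q,S,U} and {H,I,J,M,N,Y}.
Refine {A,D,L,Q,S,U} on symbol 1: members go to different blocks, giving {L,Q,S,U} and {A,D}.
Refine {H,I,J,M,N,Y} on symbol 1: members go to different blocks, giving {H,I,N} and {M,Y} and {J}.
On input 0, block {M,Y} splits into {M} and {Y}.
Stable partition: {C} | {L,Q,S,U} | {H,I,N} | {A,D} | {M} | {J} | {Y} — 7 equivalence classes.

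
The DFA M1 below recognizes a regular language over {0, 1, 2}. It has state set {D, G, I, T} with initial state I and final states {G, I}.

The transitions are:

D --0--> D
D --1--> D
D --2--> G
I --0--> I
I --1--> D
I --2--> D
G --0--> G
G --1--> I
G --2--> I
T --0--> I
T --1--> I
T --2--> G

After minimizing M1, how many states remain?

First remove the unreachable states {T}; 3 states remain.
Initial partition by acceptance: {G,I} | {D}.
Split {G,I} by δ(·,1) → {I} and {G}.
The partition is now stable with 3 blocks: {I} | {D} | {G}.

3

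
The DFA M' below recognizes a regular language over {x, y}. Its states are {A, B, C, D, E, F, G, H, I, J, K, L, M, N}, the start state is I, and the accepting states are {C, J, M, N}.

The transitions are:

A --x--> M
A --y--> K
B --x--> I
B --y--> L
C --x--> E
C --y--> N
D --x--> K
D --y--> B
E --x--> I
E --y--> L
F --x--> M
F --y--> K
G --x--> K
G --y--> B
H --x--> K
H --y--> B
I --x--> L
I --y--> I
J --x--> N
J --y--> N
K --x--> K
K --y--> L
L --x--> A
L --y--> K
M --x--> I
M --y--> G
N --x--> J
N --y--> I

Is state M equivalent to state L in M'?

No

First remove the unreachable states {C,D,E,F,H,J,N}; 7 states remain.
Start with accepting vs non-accepting: {M} | {A,B,G,I,K,L}.
On input x, block {A,B,G,I,K,L} splits into {B,G,I,K,L} and {A}.
Refine {B,G,I,K,L} on symbol x: members go to different blocks, giving {B,G,I,K} and {L}.
Split {B,G,I,K} by δ(·,x) → {B,G,K} and {I}.
On input x, block {B,G,K} splits into {G,K} and {B}.
Refine {G,K} on symbol y: members go to different blocks, giving {G} and {K}.
Stable partition: {M} | {G} | {A} | {L} | {I} | {B} | {K} — 7 equivalence classes.
M and L end up in different blocks, so they are distinguishable. For instance, the string 'ε' is accepted from only M.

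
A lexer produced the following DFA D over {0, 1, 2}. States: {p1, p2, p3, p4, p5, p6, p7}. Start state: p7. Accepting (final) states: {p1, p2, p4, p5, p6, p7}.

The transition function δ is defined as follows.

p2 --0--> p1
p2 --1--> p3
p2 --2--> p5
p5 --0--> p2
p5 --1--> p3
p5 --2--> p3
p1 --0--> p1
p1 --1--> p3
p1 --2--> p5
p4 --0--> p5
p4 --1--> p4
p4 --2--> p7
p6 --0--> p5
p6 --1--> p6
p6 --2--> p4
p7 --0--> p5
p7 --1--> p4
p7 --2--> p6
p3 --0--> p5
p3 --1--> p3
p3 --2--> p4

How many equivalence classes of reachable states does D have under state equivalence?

4

Initial partition by acceptance: {p1,p2,p4,p5,p6,p7} | {p3}.
Refine {p1,p2,p4,p5,p6,p7} on symbol 1: members go to different blocks, giving {p1,p2,p5} and {p4,p6,p7}.
On input 2, block {p1,p2,p5} splits into {p1,p2} and {p5}.
No further refinement is possible. Final partition (4 blocks): {p1,p2} | {p3} | {p4,p6,p7} | {p5}.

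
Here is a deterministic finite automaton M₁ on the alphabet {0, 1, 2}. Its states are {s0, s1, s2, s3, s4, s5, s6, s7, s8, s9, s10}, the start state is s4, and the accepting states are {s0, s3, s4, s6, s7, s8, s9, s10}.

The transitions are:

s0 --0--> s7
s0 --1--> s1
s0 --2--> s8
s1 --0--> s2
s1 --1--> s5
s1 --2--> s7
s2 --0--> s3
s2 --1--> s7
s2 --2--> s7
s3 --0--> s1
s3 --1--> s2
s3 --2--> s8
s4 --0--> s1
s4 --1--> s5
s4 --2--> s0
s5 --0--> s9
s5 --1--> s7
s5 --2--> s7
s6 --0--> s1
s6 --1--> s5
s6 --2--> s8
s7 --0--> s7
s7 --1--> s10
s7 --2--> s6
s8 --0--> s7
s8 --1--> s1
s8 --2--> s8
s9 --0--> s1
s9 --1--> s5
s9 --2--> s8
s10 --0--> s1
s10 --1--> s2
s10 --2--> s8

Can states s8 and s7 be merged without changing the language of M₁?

Every state is reachable, so we keep all 11.
P0 = {s0,s3,s4,s6,s7,s8,s9,s10} | {s1,s2,s5}.
Refine {s0,s3,s4,s6,s7,s8,s9,s10} on symbol 0: members go to different blocks, giving {s3,s4,s6,s9,s10} and {s0,s7,s8}.
On input 0, block {s1,s2,s5} splits into {s2,s5} and {s1}.
Split {s0,s7,s8} by δ(·,1) → {s0,s8} and {s7}.
The partition is now stable with 5 blocks: {s3,s4,s6,s9,s10} | {s2,s5} | {s0,s8} | {s1} | {s7}.
s8 and s7 end up in different blocks, so they are distinguishable. For instance, the string '1' is accepted from only s7.

No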